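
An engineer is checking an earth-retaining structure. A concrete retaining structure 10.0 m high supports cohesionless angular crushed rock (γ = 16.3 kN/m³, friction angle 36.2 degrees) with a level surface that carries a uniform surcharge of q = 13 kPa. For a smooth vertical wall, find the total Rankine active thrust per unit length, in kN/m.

243 kN/m

K_a = tan²(45° − φ/2) = 0.2574.
Soil triangle: ½ K_a γ H² = 0.5×0.2574×16.3×10.0² = 209.8 kN/m.
Surcharge rectangle: K_a q H = 0.2574×13×10.0 = 33.46 kN/m.
Total = 209.8 + 33.46 = 243.2 kN/m.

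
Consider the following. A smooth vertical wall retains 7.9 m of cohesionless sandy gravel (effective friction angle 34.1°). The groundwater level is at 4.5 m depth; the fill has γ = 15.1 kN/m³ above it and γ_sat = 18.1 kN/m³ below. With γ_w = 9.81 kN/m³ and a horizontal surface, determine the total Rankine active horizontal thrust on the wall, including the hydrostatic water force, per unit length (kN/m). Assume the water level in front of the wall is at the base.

K_a = tan²(45° − φ/2) = 0.2815.
γ' = 18.1 − 9.81 = 8.290 kN/m³. Depth below WT = 3.4 m.
σ'_h at WT = K_a γ d_w = 19.13 kPa; at base = 19.13 + K_a γ' × 3.4 = 27.06 kPa.
P₁ (0–4.5 m) = ½×19.13×4.5 = 43.04. P₂ (4.5–7.9 m) = ½(19.13+27.06)×3.4 = 78.53.
P_w = ½ γ_w h₂² = 0.5×9.81×3.4² = 56.70. Total = 43.04+78.53+56.70 = 178.3 kN/m.

178 kN/m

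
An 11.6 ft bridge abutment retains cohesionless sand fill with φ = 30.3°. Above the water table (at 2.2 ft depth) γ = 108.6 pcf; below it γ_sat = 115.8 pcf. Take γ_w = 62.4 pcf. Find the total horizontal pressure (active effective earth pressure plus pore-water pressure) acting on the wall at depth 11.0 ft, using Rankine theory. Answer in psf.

K_a = (1 − sin φ)/(1 + sin φ) = 0.3293.
γ' = 115.8 − 62.4 = 53.40 pcf.
Effective vertical stress at 11.0 ft: σ'_v = 108.6×2.2 + 53.40×8.80 = 708.8 psf.
σ'_h = K_a σ'_v = 0.3293 × 708.8 = 233.4 psf; u = γ_w × 8.80 = 549.1 psf.
Total σ_h = 233.4 + 549.1 = 782.6 psf.

783 psf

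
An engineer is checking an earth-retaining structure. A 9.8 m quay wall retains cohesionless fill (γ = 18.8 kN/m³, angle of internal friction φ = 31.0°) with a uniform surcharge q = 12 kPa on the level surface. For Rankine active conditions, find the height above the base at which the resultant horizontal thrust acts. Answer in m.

K_a = 0.3201.
Triangular part P₁ = ½K_aγH² = 289.0 at H/3 = 3.267 m; rectangular part P₂ = K_a q H = 37.64 at H/2 = 4.900 m.
ȳ = (P₁·3.267 + P₂·4.900)/(P₁+P₂) = 3.455 m.

3.45 m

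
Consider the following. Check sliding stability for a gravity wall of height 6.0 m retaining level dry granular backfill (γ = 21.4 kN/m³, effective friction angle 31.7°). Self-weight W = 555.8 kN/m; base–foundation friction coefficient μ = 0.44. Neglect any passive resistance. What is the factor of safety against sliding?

K_a = tan²(45° − 31.7°/2) = 0.3111.
P_a = ½K_aγH² = 0.5×0.3111×21.4×6.0² = 119.8 kN/m, acting at H/3 = 2.000 m above the base.
FS_sliding = μW / P_a = 0.44×555.8 / 119.8 = 2.041.

2.04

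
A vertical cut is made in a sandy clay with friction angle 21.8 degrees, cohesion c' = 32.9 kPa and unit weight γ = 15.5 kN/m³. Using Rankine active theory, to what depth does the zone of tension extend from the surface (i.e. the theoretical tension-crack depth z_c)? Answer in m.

6.27 m

K_a = tan²(45° − 21.8°/2) = 0.4584; √K_a = 0.6771.
The active pressure is zero where K_a γ z = 2c√K_a, so z_c = 2c/(γ√K_a) = 2×32.9/(15.5×0.6771) = 6.270 m.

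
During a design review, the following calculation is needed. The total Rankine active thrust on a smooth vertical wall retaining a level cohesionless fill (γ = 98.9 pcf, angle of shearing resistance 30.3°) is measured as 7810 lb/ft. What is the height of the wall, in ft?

21.9 ft

K_a = 0.3293. P_a = ½ K_a γ H² ⇒ H = √(2P_a/(K_a γ)).
H = √(2×7810/(0.3293×98.9)) = 21.90 ft.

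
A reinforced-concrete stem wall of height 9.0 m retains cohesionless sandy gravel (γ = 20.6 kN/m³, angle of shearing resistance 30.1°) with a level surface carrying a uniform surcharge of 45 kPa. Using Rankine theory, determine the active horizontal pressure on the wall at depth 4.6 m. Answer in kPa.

46.4 kPa

K_a = (1 − sin φ)/(1 + sin φ) = 0.3320.
σ_v = γz + q = 20.6 × 4.6 + 45 = 139.8 kPa.
σ_h = K_a σ_v = 0.3320 × 139.8 = 46.40 kPa.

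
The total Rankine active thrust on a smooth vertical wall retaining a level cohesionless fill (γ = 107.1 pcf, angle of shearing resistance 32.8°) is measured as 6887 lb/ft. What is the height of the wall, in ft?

K_a = 0.2973. P_a = ½ K_a γ H² ⇒ H = √(2P_a/(K_a γ)).
H = √(2×6887/(0.2973×107.1)) = 20.80 ft.

20.8 ft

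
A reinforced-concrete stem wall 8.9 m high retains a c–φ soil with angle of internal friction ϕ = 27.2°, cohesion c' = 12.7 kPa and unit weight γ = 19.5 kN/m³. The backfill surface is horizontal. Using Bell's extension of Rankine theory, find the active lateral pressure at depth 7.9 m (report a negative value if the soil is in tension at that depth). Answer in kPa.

41.9 kPa

K_a = (1 − sin φ)/(1 + sin φ) = 0.3726.
σ_a = K_a γ z − 2c√K_a = 0.3726×19.5×7.9 − 2×12.7×0.6104 = 41.89 kPa.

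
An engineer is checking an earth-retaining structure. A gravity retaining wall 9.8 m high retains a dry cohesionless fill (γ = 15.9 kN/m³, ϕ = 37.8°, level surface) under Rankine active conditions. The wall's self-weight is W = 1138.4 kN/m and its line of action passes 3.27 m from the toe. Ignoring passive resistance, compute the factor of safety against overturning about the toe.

6.22

K_a = tan²(45° − 37.8°/2) = 0.2400.
P_a = ½K_aγH² = 0.5×0.2400×15.9×9.8² = 183.2 kN/m, acting at H/3 = 3.267 m above the base.
Overturning moment M_o = P_a × H/3 = 183.2 × 3.267 = 598.6.
Resisting moment M_r = W × 3.27 = 1138.4 × 3.27 = 3723.
FS_overturning = M_r/M_o = 3723/598.6 = 6.219.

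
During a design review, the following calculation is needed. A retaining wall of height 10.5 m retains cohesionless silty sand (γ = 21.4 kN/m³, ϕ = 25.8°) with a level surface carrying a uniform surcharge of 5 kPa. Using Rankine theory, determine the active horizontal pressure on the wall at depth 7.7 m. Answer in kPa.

66.8 kPa

K_a = (1 − sin φ)/(1 + sin φ) = 0.3935.
σ_v = γz + q = 21.4 × 7.7 + 5 = 169.8 kPa.
σ_h = K_a σ_v = 0.3935 × 169.8 = 66.81 kPa.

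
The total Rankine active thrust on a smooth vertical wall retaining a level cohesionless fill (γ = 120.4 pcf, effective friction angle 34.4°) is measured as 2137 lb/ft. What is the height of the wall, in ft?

K_a = 0.2780. P_a = ½ K_a γ H² ⇒ H = √(2P_a/(K_a γ)).
H = √(2×2137/(0.2780×120.4)) = 11.30 ft.

11.3 ft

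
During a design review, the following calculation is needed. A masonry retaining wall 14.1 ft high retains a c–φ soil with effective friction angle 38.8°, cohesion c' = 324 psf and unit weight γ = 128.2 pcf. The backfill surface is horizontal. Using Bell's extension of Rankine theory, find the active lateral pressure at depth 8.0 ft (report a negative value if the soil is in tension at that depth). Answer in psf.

K_a = (1 − sin φ)/(1 + sin φ) = 0.2296.
σ_a = K_a γ z − 2c√K_a = 0.2296×128.2×8.0 − 2×324×0.4791 = -75.04 psf.

-75.0 psf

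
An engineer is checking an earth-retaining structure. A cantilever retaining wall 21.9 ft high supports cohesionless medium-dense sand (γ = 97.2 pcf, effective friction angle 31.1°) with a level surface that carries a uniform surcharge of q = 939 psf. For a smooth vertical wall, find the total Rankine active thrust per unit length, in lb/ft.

K_a = tan²(45° − φ/2) = 0.3188.
Soil triangle: ½ K_a γ H² = 0.5×0.3188×97.2×21.9² = 7431 lb/ft.
Surcharge rectangle: K_a q H = 0.3188×939×21.9 = 6556 lb/ft.
Total = 7431 + 6556 = 13990 lb/ft.

14000 lb/ft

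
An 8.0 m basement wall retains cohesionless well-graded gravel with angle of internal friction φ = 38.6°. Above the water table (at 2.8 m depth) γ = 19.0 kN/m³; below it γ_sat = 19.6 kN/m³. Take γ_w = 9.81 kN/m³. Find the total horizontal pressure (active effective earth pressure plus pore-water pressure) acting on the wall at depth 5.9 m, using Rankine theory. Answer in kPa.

K_a = (1 − sin φ)/(1 + sin φ) = 0.2316.
γ' = 19.6 − 9.81 = 9.790 kN/m³.
Effective vertical stress at 5.9 m: σ'_v = 19.0×2.8 + 9.790×3.10 = 83.55 kPa.
σ'_h = K_a σ'_v = 0.2316 × 83.55 = 19.35 kPa; u = γ_w × 3.10 = 30.41 kPa.
Total σ_h = 19.35 + 30.41 = 49.76 kPa.

49.8 kPa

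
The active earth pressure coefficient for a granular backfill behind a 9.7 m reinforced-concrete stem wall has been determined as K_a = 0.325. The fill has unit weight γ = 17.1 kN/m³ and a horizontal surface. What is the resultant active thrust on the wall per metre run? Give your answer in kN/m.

P = ½ K_a γ H² = 0.5 × 0.325 × 17.1 × 9.7² = 261.5 kN/m.

261 kN/m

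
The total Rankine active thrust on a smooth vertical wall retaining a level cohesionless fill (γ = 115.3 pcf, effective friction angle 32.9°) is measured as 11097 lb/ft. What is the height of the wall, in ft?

K_a = 0.2960. P_a = ½ K_a γ H² ⇒ H = √(2P_a/(K_a γ)).
H = √(2×11097/(0.2960×115.3)) = 25.50 ft.

25.5 ft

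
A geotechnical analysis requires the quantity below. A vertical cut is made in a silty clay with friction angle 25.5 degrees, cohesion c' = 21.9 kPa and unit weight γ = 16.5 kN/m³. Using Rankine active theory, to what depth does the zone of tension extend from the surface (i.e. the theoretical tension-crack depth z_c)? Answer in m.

K_a = tan²(45° − 25.5°/2) = 0.3981; √K_a = 0.6310.
The active pressure is zero where K_a γ z = 2c√K_a, so z_c = 2c/(γ√K_a) = 2×21.9/(16.5×0.6310) = 4.207 m.

4.21 m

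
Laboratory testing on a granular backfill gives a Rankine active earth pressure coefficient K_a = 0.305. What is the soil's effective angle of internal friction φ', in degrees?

32.2°

K_a = tan²(45° − φ/2) ⇒ 45° − φ/2 = arctan(√0.305) = 28.91°.
φ = 2(45° − 28.91°) = 32.18°.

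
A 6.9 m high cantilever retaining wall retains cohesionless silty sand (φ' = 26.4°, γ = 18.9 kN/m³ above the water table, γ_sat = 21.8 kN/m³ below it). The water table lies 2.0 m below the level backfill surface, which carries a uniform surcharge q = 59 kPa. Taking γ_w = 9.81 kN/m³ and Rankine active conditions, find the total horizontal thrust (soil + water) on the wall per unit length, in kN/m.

K_a = tan²(45° − φ/2) = 0.3844.
γ' = 21.8 − 9.81 = 11.99 kN/m³. h₂ = H − d_w = 4.9 m.
σ'_h: at surface K_a·q = 22.68; at WT K_a(q+γd_w) = 37.21; at base K_a(q+γd_w+γ'h₂) = 59.80 kPa.
P₁ = ½(22.68+37.21)×2.0 = 59.89; P₂ = ½(37.21+59.80)×4.9 = 237.7; P_w = ½γ_w h₂² = 117.8.
Total = 59.89+237.7+117.8 = 415.3 kN/m.

415 kN/m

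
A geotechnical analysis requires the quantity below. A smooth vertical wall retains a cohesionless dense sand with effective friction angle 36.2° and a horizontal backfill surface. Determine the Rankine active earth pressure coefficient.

0.257

K_a = (1 − sin φ)/(1 + sin φ) = (1 − sin 36.2°)/(1 + sin 36.2°) = 0.2574.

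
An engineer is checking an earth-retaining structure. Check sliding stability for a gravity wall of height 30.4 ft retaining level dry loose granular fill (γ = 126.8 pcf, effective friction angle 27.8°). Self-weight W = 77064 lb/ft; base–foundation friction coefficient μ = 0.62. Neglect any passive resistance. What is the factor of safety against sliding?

K_a = tan²(45° − 27.8°/2) = 0.3639.
P_a = ½K_aγH² = 0.5×0.3639×126.8×30.4² = 21320 lb/ft, acting at H/3 = 10.13 ft above the base.
FS_sliding = μW / P_a = 0.62×77064 / 21320 = 2.241.

2.24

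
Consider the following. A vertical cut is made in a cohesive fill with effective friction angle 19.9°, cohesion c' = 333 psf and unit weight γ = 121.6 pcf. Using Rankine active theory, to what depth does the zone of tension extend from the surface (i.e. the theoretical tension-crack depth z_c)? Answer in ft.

7.81 ft

K_a = tan²(45° − 19.9°/2) = 0.4921; √K_a = 0.7015.
The active pressure is zero where K_a γ z = 2c√K_a, so z_c = 2c/(γ√K_a) = 2×333/(121.6×0.7015) = 7.807 ft.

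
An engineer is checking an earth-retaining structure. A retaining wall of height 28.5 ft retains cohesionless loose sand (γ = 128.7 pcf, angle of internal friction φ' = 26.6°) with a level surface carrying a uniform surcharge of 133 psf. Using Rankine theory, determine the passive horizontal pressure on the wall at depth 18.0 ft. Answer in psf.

6420 psf

K_p = (1 + sin φ)/(1 − sin φ) = 2.622.
σ_v = γz + q = 128.7 × 18.0 + 133 = 2450 psf.
σ_h = K_p σ_v = 2.622 × 2450 = 6422 psf.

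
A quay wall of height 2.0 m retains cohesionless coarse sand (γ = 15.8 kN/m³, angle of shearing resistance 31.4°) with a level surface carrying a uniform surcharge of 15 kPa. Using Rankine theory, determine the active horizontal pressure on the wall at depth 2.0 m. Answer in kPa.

K_a = (1 − sin φ)/(1 + sin φ) = 0.3149.
σ_v = γz + q = 15.8 × 2.0 + 15 = 46.60 kPa.
σ_h = K_a σ_v = 0.3149 × 46.60 = 14.68 kPa.

14.7 kPa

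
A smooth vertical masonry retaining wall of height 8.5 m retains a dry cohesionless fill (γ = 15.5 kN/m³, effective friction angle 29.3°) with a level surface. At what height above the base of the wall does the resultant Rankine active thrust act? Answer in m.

2.83 m

K_a = 0.3428.
The pressure distribution is triangular, so the resultant acts at H/3 above the base = 8.5/3 = 2.833 m.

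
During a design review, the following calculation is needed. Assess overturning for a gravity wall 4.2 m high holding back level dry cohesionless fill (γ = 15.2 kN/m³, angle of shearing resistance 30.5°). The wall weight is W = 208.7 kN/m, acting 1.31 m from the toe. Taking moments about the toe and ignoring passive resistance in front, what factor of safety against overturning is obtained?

4.46

K_a = tan²(45° − 30.5°/2) = 0.3267.
P_a = ½K_aγH² = 0.5×0.3267×15.2×4.2² = 43.79 kN/m, acting at H/3 = 1.400 m above the base.
Overturning moment M_o = P_a × H/3 = 43.79 × 1.400 = 61.31.
Resisting moment M_r = W × 1.31 = 208.7 × 1.31 = 273.4.
FS_overturning = M_r/M_o = 273.4/61.31 = 4.459.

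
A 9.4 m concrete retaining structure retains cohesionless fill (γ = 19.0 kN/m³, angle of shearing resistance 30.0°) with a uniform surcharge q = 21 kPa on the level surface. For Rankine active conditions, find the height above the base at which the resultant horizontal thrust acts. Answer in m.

K_a = 0.3333.
Triangular part P₁ = ½K_aγH² = 279.8 at H/3 = 3.133 m; rectangular part P₂ = K_a q H = 65.80 at H/2 = 4.700 m.
ȳ = (P₁·3.133 + P₂·4.700)/(P₁+P₂) = 3.432 m.

3.43 m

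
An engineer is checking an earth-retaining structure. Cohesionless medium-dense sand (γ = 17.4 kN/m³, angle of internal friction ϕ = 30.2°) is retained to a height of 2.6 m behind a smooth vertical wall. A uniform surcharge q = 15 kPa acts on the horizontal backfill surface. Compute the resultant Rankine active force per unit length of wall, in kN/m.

32.3 kN/m

K_a = tan²(45° − φ/2) = 0.3307.
Soil triangle: ½ K_a γ H² = 0.5×0.3307×17.4×2.6² = 19.45 kN/m.
Surcharge rectangle: K_a q H = 0.3307×15×2.6 = 12.90 kN/m.
Total = 19.45 + 12.90 = 32.34 kN/m.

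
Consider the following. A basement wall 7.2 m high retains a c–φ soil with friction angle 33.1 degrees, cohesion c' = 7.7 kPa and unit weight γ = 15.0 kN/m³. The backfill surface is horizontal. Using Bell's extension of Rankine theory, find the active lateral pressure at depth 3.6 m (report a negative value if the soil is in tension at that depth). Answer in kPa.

K_a = (1 − sin φ)/(1 + sin φ) = 0.2936.
σ_a = K_a γ z − 2c√K_a = 0.2936×15.0×3.6 − 2×7.7×0.5418 = 7.509 kPa.

7.51 kPa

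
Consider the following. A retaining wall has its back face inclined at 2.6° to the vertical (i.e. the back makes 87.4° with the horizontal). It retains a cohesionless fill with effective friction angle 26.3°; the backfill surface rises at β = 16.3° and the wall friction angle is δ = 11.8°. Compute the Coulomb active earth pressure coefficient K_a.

K_a = sin²(α+φ) / [sin²α · sin(α−δ) · (1 + √{sin(φ+δ)sin(φ−β) / (sin(α−δ)sin(α+β))})²].
With α = 87.4°, φ = 26.3°, δ = 11.8°, β = 16.3°: K_a = 0.4849.

0.485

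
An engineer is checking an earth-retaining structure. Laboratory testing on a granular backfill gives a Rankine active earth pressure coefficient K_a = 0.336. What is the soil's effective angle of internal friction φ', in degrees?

29.8°

K_a = tan²(45° − φ/2) ⇒ 45° − φ/2 = arctan(√0.336) = 30.10°.
φ = 2(45° − 30.10°) = 29.80°.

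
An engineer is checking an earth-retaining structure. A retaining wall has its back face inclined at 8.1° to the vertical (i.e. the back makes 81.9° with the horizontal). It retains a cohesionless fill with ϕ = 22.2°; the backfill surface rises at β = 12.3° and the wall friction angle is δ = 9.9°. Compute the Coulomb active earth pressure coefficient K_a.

K_a = sin²(α+φ) / [sin²α · sin(α−δ) · (1 + √{sin(φ+δ)sin(φ−β) / (sin(α−δ)sin(α+β))})²].
With α = 81.9°, φ = 22.2°, δ = 9.9°, β = 12.3°: K_a = 0.5877.

0.588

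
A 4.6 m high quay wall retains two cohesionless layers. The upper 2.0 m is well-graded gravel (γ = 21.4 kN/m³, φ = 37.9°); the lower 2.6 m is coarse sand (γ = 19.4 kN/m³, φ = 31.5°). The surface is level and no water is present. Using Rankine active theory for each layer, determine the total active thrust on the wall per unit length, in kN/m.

65.7 kN/m

K_a1 = tan²(45°−37.9°/2) = 0.2389; K_a2 = tan²(45°−31.5°/2) = 0.3136.
Layer 1: σ at base = K_a1 γ₁ h₁ = 10.23 kPa; P₁ = ½×10.23×2.0 = 10.23.
Layer 2: σ_v at top = γ₁h₁ = 42.80; σ_h top = K_a2×42.80 = 13.42; σ_h base = K_a2×(42.80+19.4×2.6) = 29.24.
P₂ = ½(13.42+29.24)×2.6 = 55.47. Total P_a = 10.23+55.47 = 65.69 kN/m.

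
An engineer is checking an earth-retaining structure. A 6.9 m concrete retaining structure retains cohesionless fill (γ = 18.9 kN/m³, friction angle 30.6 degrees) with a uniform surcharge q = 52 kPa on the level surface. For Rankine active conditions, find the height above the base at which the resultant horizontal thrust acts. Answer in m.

2.81 m

K_a = 0.3253.
Triangular part P₁ = ½K_aγH² = 146.4 at H/3 = 2.300 m; rectangular part P₂ = K_a q H = 116.7 at H/2 = 3.450 m.
ȳ = (P₁·2.300 + P₂·3.450)/(P₁+P₂) = 2.810 m.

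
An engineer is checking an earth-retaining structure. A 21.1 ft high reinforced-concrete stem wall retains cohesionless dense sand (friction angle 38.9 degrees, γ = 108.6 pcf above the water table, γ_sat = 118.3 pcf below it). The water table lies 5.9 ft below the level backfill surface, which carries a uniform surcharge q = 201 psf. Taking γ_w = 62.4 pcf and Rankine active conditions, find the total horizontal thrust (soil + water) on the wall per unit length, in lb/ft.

12300 lb/ft

K_a = tan²(45° − φ/2) = 0.2285.
γ' = 118.3 − 62.4 = 55.90 pcf. h₂ = H − d_w = 15.2 ft.
σ'_h: at surface K_a·q = 45.93; at WT K_a(q+γd_w) = 192.4; at base K_a(q+γd_w+γ'h₂) = 386.5 psf.
P₁ = ½(45.93+192.4)×5.9 = 703.0; P₂ = ½(192.4+386.5)×15.2 = 4400; P_w = ½γ_w h₂² = 7208.
Total = 703.0+4400+7208 = 12310 lb/ft.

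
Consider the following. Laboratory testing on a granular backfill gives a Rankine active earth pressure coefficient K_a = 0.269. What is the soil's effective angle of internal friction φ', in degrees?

K_a = tan²(45° − φ/2) ⇒ 45° − φ/2 = arctan(√0.269) = 27.41°.
φ = 2(45° − 27.41°) = 35.17°.

35.2°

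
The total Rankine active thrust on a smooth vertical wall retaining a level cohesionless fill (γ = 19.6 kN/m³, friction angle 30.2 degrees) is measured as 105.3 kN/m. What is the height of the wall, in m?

5.70 m

K_a = 0.3307. P_a = ½ K_a γ H² ⇒ H = √(2P_a/(K_a γ)).
H = √(2×105.3/(0.3307×19.6)) = 5.701 m.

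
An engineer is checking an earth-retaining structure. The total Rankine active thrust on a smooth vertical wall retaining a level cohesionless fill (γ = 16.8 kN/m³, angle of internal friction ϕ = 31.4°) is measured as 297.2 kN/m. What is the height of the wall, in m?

K_a = 0.3149. P_a = ½ K_a γ H² ⇒ H = √(2P_a/(K_a γ)).
H = √(2×297.2/(0.3149×16.8)) = 10.60 m.

10.6 m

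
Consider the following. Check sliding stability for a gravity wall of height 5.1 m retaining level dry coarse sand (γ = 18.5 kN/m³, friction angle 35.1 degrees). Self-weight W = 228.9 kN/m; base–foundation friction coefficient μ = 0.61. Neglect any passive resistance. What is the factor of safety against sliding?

2.15

K_a = tan²(45° − 35.1°/2) = 0.2698.
P_a = ½K_aγH² = 0.5×0.2698×18.5×5.1² = 64.92 kN/m, acting at H/3 = 1.700 m above the base.
FS_sliding = μW / P_a = 0.61×228.9 / 64.92 = 2.151.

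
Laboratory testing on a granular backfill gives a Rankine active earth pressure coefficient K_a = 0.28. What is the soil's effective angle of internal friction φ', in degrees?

K_a = tan²(45° − φ/2) ⇒ 45° − φ/2 = arctan(√0.28) = 27.89°.
φ = 2(45° − 27.89°) = 34.23°.

34.2°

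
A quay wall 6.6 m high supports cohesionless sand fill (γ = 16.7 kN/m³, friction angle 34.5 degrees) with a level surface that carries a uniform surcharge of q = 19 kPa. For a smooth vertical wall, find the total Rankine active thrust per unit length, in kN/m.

135 kN/m

K_a = tan²(45° − φ/2) = 0.2768.
Soil triangle: ½ K_a γ H² = 0.5×0.2768×16.7×6.6² = 100.7 kN/m.
Surcharge rectangle: K_a q H = 0.2768×19×6.6 = 34.71 kN/m.
Total = 100.7 + 34.71 = 135.4 kN/m.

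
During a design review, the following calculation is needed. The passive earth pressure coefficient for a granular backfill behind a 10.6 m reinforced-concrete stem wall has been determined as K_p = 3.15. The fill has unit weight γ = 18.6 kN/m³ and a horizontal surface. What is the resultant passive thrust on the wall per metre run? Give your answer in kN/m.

3290 kN/m

P = ½ K_p γ H² = 0.5 × 3.15 × 18.6 × 10.6² = 3292 kN/m.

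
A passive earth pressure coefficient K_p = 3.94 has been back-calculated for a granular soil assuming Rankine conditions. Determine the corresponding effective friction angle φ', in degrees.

36.5°

K_p = (1+sin φ)/(1−sin φ) ⇒ sin φ = (K_p − 1)/(K_p + 1) = 0.5951.
φ = arcsin(0.5951) = 36.52°.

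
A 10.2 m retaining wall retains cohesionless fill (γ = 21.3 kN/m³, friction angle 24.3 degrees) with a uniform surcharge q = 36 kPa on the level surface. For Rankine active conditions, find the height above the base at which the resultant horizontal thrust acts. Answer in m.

3.82 m

K_a = 0.4169.
Triangular part P₁ = ½K_aγH² = 462.0 at H/3 = 3.400 m; rectangular part P₂ = K_a q H = 153.1 at H/2 = 5.100 m.
ȳ = (P₁·3.400 + P₂·5.100)/(P₁+P₂) = 3.823 m.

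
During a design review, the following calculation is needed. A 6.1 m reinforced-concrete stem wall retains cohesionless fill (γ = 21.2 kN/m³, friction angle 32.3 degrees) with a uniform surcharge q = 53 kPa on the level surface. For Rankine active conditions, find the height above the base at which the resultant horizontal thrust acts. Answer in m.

K_a = 0.3035.
Triangular part P₁ = ½K_aγH² = 119.7 at H/3 = 2.033 m; rectangular part P₂ = K_a q H = 98.12 at H/2 = 3.050 m.
ȳ = (P₁·2.033 + P₂·3.050)/(P₁+P₂) = 2.491 m.

2.49 m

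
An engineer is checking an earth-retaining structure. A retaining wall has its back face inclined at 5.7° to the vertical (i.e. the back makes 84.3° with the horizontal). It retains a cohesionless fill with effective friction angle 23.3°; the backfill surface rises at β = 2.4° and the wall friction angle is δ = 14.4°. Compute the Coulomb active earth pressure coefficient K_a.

0.445

K_a = sin²(α+φ) / [sin²α · sin(α−δ) · (1 + √{sin(φ+δ)sin(φ−β) / (sin(α−δ)sin(α+β))})²].
With α = 84.3°, φ = 23.3°, δ = 14.4°, β = 2.4°: K_a = 0.4447.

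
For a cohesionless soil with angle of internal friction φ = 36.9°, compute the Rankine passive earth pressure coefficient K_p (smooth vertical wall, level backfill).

4.01

K_p = (1 + sin φ)/(1 − sin φ) = tan²(45° + 36.9°/2) = 4.005.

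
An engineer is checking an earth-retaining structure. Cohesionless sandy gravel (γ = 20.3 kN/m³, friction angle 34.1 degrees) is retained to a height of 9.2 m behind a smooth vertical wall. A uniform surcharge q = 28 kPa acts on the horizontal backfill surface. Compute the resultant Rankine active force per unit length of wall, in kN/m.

314 kN/m

K_a = tan²(45° − φ/2) = 0.2815.
Soil triangle: ½ K_a γ H² = 0.5×0.2815×20.3×9.2² = 241.9 kN/m.
Surcharge rectangle: K_a q H = 0.2815×28×9.2 = 72.52 kN/m.
Total = 241.9 + 72.52 = 314.4 kN/m.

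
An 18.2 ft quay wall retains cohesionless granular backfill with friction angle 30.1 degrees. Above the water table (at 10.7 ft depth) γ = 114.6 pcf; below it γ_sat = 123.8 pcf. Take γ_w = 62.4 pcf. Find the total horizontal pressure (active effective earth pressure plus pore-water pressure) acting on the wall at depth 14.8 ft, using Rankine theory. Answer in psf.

747 psf

K_a = (1 − sin φ)/(1 + sin φ) = 0.3320.
γ' = 123.8 − 62.4 = 61.40 pcf.
Effective vertical stress at 14.8 ft: σ'_v = 114.6×10.7 + 61.40×4.10 = 1478 psf.
σ'_h = K_a σ'_v = 0.3320 × 1478 = 490.7 psf; u = γ_w × 4.10 = 255.8 psf.
Total σ_h = 490.7 + 255.8 = 746.5 psf.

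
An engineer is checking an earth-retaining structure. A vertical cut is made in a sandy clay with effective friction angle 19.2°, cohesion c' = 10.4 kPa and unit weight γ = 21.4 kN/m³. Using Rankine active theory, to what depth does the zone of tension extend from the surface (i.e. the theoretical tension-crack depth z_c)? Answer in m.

1.37 m

K_a = tan²(45° − 19.2°/2) = 0.5050; √K_a = 0.7107.
The active pressure is zero where K_a γ z = 2c√K_a, so z_c = 2c/(γ√K_a) = 2×10.4/(21.4×0.7107) = 1.368 m.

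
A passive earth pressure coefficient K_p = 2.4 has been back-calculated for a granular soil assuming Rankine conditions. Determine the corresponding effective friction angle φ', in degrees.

24.3°

K_p = (1+sin φ)/(1−sin φ) ⇒ sin φ = (K_p − 1)/(K_p + 1) = 0.4118.
φ = arcsin(0.4118) = 24.32°.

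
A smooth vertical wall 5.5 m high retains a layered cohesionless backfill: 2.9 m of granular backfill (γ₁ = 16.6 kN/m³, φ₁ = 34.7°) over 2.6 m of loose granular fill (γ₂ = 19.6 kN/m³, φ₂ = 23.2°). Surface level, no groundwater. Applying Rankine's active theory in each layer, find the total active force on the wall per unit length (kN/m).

K_a1 = tan²(45°−34.7°/2) = 0.2745; K_a2 = tan²(45°−23.2°/2) = 0.4348.
Layer 1: σ at base = K_a1 γ₁ h₁ = 13.21 kPa; P₁ = ½×13.21×2.9 = 19.16.
Layer 2: σ_v at top = γ₁h₁ = 48.14; σ_h top = K_a2×48.14 = 20.93; σ_h base = K_a2×(48.14+19.6×2.6) = 43.09.
P₂ = ½(20.93+43.09)×2.6 = 83.22. Total P_a = 19.16+83.22 = 102.4 kN/m.

102 kN/m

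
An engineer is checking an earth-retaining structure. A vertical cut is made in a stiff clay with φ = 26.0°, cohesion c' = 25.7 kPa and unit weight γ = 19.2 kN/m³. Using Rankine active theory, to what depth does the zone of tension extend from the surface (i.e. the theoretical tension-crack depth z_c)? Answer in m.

4.28 m

K_a = tan²(45° − 26.0°/2) = 0.3905; √K_a = 0.6249.
The active pressure is zero where K_a γ z = 2c√K_a, so z_c = 2c/(γ√K_a) = 2×25.7/(19.2×0.6249) = 4.284 m.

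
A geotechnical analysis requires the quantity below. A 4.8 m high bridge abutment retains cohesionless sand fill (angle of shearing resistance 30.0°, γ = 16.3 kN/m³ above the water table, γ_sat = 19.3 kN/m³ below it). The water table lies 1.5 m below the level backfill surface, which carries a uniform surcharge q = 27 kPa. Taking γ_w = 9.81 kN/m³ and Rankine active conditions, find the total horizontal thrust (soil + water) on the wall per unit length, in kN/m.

147 kN/m

K_a = tan²(45° − φ/2) = 0.3333.
γ' = 19.3 − 9.81 = 9.490 kN/m³. h₂ = H − d_w = 3.3 m.
σ'_h: at surface K_a·q = 9.000; at WT K_a(q+γd_w) = 17.15; at base K_a(q+γd_w+γ'h₂) = 27.59 kPa.
P₁ = ½(9.000+17.15)×1.5 = 19.61; P₂ = ½(17.15+27.59)×3.3 = 73.82; P_w = ½γ_w h₂² = 53.42.
Total = 19.61+73.82+53.42 = 146.8 kN/m.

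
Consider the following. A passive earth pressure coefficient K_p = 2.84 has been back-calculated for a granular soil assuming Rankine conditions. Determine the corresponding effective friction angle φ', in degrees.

28.6°

K_p = (1+sin φ)/(1−sin φ) ⇒ sin φ = (K_p − 1)/(K_p + 1) = 0.4792.
φ = arcsin(0.4792) = 28.63°.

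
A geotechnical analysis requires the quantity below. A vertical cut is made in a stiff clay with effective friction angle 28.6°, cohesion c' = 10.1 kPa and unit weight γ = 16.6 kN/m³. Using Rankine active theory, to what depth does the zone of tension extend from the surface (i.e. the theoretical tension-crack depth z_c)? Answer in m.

2.05 m

K_a = tan²(45° − 28.6°/2) = 0.3525; √K_a = 0.5938.
The active pressure is zero where K_a γ z = 2c√K_a, so z_c = 2c/(γ√K_a) = 2×10.1/(16.6×0.5938) = 2.049 m.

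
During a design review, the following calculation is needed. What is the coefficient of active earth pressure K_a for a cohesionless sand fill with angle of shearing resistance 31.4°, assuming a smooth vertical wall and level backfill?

K_a = tan²(45° − φ/2) = tan²(29.30°) = 0.3149.

0.315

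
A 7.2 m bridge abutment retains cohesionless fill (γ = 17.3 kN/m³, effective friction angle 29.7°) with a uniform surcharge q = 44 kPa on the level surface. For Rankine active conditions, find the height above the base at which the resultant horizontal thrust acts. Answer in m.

K_a = 0.3374.
Triangular part P₁ = ½K_aγH² = 151.3 at H/3 = 2.400 m; rectangular part P₂ = K_a q H = 106.9 at H/2 = 3.600 m.
ȳ = (P₁·2.400 + P₂·3.600)/(P₁+P₂) = 2.897 m.

2.90 m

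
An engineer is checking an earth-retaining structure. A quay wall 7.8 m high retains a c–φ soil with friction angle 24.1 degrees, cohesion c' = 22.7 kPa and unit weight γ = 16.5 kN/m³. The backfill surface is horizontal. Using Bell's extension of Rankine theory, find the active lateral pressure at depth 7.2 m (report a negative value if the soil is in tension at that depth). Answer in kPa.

K_a = (1 − sin φ)/(1 + sin φ) = 0.4201.
σ_a = K_a γ z − 2c√K_a = 0.4201×16.5×7.2 − 2×22.7×0.6482 = 20.48 kPa.

20.5 kPa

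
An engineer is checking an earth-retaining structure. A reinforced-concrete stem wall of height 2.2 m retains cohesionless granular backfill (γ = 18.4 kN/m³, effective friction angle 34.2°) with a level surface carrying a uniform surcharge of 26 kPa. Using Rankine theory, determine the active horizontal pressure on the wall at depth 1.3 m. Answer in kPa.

14.0 kPa

K_a = (1 − sin φ)/(1 + sin φ) = 0.2803.
σ_v = γz + q = 18.4 × 1.3 + 26 = 49.92 kPa.
σ_h = K_a σ_v = 0.2803 × 49.92 = 13.99 kPa.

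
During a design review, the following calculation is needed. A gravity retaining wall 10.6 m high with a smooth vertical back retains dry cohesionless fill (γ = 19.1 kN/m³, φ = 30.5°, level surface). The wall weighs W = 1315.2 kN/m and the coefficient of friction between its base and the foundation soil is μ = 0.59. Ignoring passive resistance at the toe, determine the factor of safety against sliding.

2.21

K_a = tan²(45° − 30.5°/2) = 0.3267.
P_a = ½K_aγH² = 0.5×0.3267×19.1×10.6² = 350.5 kN/m, acting at H/3 = 3.533 m above the base.
FS_sliding = μW / P_a = 0.59×1315.2 / 350.5 = 2.214.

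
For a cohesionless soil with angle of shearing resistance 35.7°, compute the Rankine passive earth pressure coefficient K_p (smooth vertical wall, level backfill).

3.80

K_p = (1 + sin φ)/(1 − sin φ) = tan²(45° + 35.7°/2) = 3.802.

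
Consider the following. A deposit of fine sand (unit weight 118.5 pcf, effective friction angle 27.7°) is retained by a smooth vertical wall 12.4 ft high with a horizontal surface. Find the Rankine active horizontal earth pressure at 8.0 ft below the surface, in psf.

K_a = (1 − sin φ)/(1 + sin φ) = 0.3653.
σ_h = K_a γ z = 0.3653 × 118.5 × 8.0 = 346.3 psf.

346 psf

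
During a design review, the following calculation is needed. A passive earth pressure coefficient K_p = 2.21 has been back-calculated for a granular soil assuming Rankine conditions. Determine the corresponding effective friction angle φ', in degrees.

22.1°

K_p = (1+sin φ)/(1−sin φ) ⇒ sin φ = (K_p − 1)/(K_p + 1) = 0.3769.
φ = arcsin(0.3769) = 22.14°.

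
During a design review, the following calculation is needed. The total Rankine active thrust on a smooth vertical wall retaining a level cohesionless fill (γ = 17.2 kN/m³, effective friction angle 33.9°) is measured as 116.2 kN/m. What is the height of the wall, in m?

K_a = 0.2839. P_a = ½ K_a γ H² ⇒ H = √(2P_a/(K_a γ)).
H = √(2×116.2/(0.2839×17.2)) = 6.899 m.

6.90 m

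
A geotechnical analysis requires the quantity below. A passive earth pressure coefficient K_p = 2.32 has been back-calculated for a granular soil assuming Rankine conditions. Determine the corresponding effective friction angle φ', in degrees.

23.4°

K_p = (1+sin φ)/(1−sin φ) ⇒ sin φ = (K_p − 1)/(K_p + 1) = 0.3976.
φ = arcsin(0.3976) = 23.43°.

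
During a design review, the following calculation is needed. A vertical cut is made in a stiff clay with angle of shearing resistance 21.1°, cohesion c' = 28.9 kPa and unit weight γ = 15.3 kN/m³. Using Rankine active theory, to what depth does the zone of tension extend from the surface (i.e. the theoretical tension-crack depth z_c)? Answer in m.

K_a = tan²(45° − 21.1°/2) = 0.4706; √K_a = 0.6860.
The active pressure is zero where K_a γ z = 2c√K_a, so z_c = 2c/(γ√K_a) = 2×28.9/(15.3×0.6860) = 5.507 m.

5.51 m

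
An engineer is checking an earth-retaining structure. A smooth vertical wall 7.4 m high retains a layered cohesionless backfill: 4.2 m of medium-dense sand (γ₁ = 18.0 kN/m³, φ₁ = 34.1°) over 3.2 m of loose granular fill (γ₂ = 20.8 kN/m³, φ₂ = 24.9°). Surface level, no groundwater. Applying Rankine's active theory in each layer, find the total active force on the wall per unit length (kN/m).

187 kN/m

K_a1 = tan²(45°−34.1°/2) = 0.2815; K_a2 = tan²(45°−24.9°/2) = 0.4074.
Layer 1: σ at base = K_a1 γ₁ h₁ = 21.28 kPa; P₁ = ½×21.28×4.2 = 44.70.
Layer 2: σ_v at top = γ₁h₁ = 75.60; σ_h top = K_a2×75.60 = 30.80; σ_h base = K_a2×(75.60+20.8×3.2) = 57.92.
P₂ = ½(30.80+57.92)×3.2 = 142.0. Total P_a = 44.70+142.0 = 186.6 kN/m.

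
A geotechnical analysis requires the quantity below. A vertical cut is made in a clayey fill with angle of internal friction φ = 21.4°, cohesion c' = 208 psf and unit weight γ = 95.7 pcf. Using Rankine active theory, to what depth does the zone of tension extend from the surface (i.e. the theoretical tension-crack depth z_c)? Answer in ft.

6.37 ft

K_a = tan²(45° − 21.4°/2) = 0.4653; √K_a = 0.6822.
The active pressure is zero where K_a γ z = 2c√K_a, so z_c = 2c/(γ√K_a) = 2×208/(95.7×0.6822) = 6.372 ft.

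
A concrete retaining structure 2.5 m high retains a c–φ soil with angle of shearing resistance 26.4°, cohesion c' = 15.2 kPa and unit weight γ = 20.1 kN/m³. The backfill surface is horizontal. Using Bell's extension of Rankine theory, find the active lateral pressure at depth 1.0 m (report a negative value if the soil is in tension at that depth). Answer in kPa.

K_a = (1 − sin φ)/(1 + sin φ) = 0.3844.
σ_a = K_a γ z − 2c√K_a = 0.3844×20.1×1.0 − 2×15.2×0.6200 = -11.12 kPa.

-11.1 kPa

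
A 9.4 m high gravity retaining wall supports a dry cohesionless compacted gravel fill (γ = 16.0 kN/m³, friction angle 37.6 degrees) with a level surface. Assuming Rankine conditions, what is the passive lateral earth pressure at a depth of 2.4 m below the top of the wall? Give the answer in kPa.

159 kPa

K_p = (1 + sin φ)/(1 − sin φ) = 4.130.
σ_h = K_p γ z = 4.130 × 16.0 × 2.4 = 158.6 kPa.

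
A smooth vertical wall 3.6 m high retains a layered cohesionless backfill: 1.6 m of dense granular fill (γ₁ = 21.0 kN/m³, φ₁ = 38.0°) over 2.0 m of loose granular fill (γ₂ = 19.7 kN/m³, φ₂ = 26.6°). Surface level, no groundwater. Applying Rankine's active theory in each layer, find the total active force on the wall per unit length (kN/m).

K_a1 = tan²(45°−38.0°/2) = 0.2379; K_a2 = tan²(45°−26.6°/2) = 0.3814.
Layer 1: σ at base = K_a1 γ₁ h₁ = 7.993 kPa; P₁ = ½×7.993×1.6 = 6.394.
Layer 2: σ_v at top = γ₁h₁ = 33.60; σ_h top = K_a2×33.60 = 12.82; σ_h base = K_a2×(33.60+19.7×2.0) = 27.85.
P₂ = ½(12.82+27.85)×2.0 = 40.66. Total P_a = 6.394+40.66 = 47.06 kN/m.

47.1 kN/m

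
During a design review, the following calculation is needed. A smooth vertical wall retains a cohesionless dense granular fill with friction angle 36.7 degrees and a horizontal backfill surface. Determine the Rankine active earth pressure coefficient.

0.252

K_a = (1 − sin φ)/(1 + sin φ) = (1 − sin 36.7°)/(1 + sin 36.7°) = 0.2519.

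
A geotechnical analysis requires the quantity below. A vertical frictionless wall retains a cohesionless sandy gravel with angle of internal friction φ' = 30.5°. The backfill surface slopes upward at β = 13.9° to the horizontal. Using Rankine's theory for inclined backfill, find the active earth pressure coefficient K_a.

0.359

K_a = cos β · (cos β − √(cos²β − cos²φ)) / (cos β + √(cos²β − cos²φ)).
cos β = 0.9707, cos φ = 0.8616, √(cos²β − cos²φ) = 0.4471.
K_a = 0.9707 × (0.9707 − 0.4471)/(0.9707 + 0.4471) = 0.3585.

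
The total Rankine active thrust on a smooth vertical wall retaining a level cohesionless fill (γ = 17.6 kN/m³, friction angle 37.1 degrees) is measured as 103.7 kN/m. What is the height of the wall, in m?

6.90 m

K_a = 0.2475. P_a = ½ K_a γ H² ⇒ H = √(2P_a/(K_a γ)).
H = √(2×103.7/(0.2475×17.6)) = 6.900 m.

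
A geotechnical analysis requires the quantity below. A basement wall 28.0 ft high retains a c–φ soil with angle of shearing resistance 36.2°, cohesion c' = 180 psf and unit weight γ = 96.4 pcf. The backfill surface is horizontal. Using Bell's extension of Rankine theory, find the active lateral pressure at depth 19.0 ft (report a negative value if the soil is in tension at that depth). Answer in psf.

289 psf

K_a = (1 − sin φ)/(1 + sin φ) = 0.2574.
σ_a = K_a γ z − 2c√K_a = 0.2574×96.4×19.0 − 2×180×0.5073 = 288.8 psf.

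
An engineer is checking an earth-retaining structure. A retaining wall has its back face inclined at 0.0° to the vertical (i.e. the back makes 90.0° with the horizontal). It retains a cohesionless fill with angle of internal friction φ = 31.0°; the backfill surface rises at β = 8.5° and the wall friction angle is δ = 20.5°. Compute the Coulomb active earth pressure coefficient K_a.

K_a = sin²(α+φ) / [sin²α · sin(α−δ) · (1 + √{sin(φ+δ)sin(φ−β) / (sin(α−δ)sin(α+β))})²].
With α = 90.0°, φ = 31.0°, δ = 20.5°, β = 8.5°: K_a = 0.3188.

0.319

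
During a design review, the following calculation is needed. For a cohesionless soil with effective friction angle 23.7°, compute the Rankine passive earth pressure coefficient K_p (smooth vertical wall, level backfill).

K_p = (1 + sin φ)/(1 − sin φ) = tan²(45° + 23.7°/2) = 2.344.

2.34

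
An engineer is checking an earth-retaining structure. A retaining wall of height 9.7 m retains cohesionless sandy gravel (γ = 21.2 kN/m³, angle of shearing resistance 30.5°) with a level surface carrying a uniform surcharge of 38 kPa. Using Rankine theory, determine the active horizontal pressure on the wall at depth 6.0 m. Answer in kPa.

K_a = (1 − sin φ)/(1 + sin φ) = 0.3267.
σ_v = γz + q = 21.2 × 6.0 + 38 = 165.2 kPa.
σ_h = K_a σ_v = 0.3267 × 165.2 = 53.97 kPa.

54.0 kPa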